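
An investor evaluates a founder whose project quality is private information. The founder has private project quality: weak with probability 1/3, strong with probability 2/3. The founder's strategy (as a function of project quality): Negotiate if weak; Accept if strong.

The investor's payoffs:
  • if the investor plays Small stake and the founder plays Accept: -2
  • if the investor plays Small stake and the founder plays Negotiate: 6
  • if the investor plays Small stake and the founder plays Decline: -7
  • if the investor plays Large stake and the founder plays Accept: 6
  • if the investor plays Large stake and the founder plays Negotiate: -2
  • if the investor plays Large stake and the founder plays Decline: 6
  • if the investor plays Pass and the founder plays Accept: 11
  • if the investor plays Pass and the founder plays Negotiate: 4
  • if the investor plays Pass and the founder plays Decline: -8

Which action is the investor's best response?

E[Small stake] = 1/3·(6) + 2/3·(-2) = 2/3
E[Large stake] = 1/3·(-2) + 2/3·(6) = 10/3
E[Pass] = 1/3·(4) + 2/3·(11) = 26/3
Best response: Pass (26/3 is the largest).

Pass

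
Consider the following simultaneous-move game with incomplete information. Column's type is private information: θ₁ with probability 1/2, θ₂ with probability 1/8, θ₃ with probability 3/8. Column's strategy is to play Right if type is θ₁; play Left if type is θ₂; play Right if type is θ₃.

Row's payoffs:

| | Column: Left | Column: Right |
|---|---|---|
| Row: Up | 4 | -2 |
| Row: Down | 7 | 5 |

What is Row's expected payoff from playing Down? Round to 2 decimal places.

E[Down] = 1/2·5 + 1/8·7 + 3/8·5 = 5/2 + 7/8 + 15/8 = 21/4

5.25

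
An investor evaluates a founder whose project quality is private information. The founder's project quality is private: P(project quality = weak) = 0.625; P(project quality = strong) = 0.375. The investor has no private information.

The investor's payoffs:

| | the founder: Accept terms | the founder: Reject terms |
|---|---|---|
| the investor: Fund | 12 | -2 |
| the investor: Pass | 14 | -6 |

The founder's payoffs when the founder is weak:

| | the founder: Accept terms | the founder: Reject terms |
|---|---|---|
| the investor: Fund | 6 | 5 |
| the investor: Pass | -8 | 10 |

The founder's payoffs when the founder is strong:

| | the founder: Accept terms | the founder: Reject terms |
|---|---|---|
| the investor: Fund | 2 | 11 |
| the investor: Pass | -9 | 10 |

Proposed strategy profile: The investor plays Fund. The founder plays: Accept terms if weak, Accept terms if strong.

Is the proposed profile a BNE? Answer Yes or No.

A profile is a BNE iff every type of every player is best-responding given beliefs about the other side.
The investor plays Fund: E[Fund] = 0.625·(12) + 0.375·(12) = 12; E[Pass] = 14. Not best-responding. ✗
The founder (project quality weak), facing Fund: Accept terms gives 6, Reject terms gives 5. Proposed Accept terms is best. ✓
The founder (project quality strong), facing Fund: Accept terms gives 2, Reject terms gives 11. Proposed Accept terms is not best — profitable deviation exists. ✗

No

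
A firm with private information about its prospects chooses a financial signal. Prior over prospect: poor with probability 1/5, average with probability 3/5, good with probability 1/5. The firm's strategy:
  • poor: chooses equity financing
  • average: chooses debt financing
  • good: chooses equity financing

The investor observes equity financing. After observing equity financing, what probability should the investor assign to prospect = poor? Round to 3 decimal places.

0.500

P(equity financing) = (1/5)·1 + (3/5)·0 + (1/5)·1 = 2/5
P(poor | equity financing) = ((1/5)·1) / (2/5) = (1/5) / (2/5) = 1/2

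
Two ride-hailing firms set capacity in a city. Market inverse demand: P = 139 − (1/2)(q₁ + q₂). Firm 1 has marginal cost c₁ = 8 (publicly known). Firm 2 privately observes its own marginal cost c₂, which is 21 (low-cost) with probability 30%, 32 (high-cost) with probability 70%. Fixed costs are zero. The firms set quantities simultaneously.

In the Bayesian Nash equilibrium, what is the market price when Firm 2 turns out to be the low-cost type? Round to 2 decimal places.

Type-c best response for Firm 2: q₂(c) = (139 − c) − q₁/2.
Firm 1 maximizes expected profit; its first-order condition is 139 − q₁ − (1/2)E[q₂] − 8 = 0.
Substituting E[q₂] and solving: E[c₂] = 28.7, so q₁ = (139 − 2·8 + 28.7)/(3/2) = 101.133.
q₂(low-cost) = 67.4333, so P = 139 − (1/2)·(101.133 + 67.4333) = 54.7167.

54.72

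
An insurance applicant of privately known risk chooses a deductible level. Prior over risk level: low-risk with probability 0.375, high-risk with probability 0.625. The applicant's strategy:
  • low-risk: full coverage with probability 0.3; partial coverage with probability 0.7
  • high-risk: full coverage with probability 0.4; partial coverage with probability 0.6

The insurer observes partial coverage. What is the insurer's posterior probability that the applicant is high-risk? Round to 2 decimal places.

P(partial coverage) = 0.375·0.7 + 0.625·0.6 = 0.6375
P(high-risk | partial coverage) = (0.625·0.6) / 0.6375 = 0.375 / 0.6375 = 0.588235

0.59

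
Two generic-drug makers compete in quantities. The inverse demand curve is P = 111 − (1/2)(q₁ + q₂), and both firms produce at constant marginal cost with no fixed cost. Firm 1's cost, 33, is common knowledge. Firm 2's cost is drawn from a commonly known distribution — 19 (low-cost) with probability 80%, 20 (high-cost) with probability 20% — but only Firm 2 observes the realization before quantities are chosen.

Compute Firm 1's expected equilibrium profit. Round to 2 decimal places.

Each type of Firm 2 best-responds to q₁; Firm 1 best-responds to the expected q₂ over Firm 2's types.
Firm 2 with cost c maximizes (111 − (1/2)(q₁+q₂) − c)·q₂, giving q₂(c) = (111 − c − (1/2)q₁).
E[c₂] = 0.8·19 + 0.2·20 = 19.2
Firm 1's FOC against E[q₂] yields q₁ = (111 − 2·33 + E[c₂])/(3/2) = (111 − 66 + 19.2)/(3/2) = 42.8.
E[P] = 111 − (1/2)·(q₁ + E[q₂]) = 54.4; Firm 1's expected profit = (E[P] − 33)·q₁ = (54.4 − 33)·42.8 = 915.92.

915.92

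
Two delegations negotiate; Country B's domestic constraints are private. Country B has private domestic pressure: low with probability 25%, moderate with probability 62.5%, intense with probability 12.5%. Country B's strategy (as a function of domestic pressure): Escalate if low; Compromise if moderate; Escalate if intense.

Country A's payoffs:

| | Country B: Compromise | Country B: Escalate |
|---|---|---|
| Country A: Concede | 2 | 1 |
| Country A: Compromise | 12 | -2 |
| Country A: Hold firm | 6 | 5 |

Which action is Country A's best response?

Compromise

Compute Country A's expected payoff for each action, taking the expectation over Country B's type.
E[Concede] = 0.25·(1) + 0.625·(2) + 0.125·(1) = 1.625
E[Compromise] = 0.25·(-2) + 0.625·(12) + 0.125·(-2) = 6.75
E[Hold firm] = 0.25·(5) + 0.625·(6) + 0.125·(5) = 5.625
Best response: Compromise (6.75 is the largest).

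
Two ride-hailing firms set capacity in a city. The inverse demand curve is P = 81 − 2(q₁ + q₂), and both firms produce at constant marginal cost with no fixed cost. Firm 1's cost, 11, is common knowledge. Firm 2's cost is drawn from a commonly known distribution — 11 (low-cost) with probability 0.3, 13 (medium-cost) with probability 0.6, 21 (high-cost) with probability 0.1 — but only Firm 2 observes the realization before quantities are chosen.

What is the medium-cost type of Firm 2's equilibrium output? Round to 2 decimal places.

10.98

Type-c best response for Firm 2: q₂(c) = (81 − c)/4 − q₁/2.
Firm 1 maximizes expected profit; its first-order condition is 81 − 4q₁ − 2E[q₂] − 11 = 0.
Substituting E[q₂] and solving: E[c₂] = 13.2, so q₁ = (81 − 2·11 + 13.2)/6 = 12.0333.
q₂(medium-cost) = (81 − 13 − 2·12.0333)/4 = 10.9833.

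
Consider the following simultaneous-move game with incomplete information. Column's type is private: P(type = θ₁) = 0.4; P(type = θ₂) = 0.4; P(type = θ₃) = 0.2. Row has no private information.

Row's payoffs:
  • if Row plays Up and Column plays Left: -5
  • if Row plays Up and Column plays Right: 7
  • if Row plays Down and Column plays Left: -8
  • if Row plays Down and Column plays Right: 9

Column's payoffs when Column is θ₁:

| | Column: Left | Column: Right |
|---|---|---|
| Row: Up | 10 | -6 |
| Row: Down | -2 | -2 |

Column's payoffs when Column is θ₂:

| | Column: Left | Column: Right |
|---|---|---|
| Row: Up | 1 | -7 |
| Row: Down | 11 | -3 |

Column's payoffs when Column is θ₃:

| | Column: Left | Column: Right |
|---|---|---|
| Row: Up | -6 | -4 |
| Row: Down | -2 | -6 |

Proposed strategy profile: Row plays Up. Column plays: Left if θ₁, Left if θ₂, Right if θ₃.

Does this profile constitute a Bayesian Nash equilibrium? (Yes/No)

A profile is a BNE iff every type of every player is best-responding given beliefs about the other side.
Row plays Up: E[Up] = 0.4·(-5) + 0.4·(-5) + 0.2·(7) = -2.6; E[Down] = -4.6. Best-responding. ✓
Column (type θ₁), facing Up: Left gives 10, Right gives -6. Proposed Left is best. ✓
Column (type θ₂), facing Up: Left gives 1, Right gives -7. Proposed Left is best. ✓
Column (type θ₃), facing Up: Left gives -6, Right gives -4. Proposed Right is best. ✓

Yes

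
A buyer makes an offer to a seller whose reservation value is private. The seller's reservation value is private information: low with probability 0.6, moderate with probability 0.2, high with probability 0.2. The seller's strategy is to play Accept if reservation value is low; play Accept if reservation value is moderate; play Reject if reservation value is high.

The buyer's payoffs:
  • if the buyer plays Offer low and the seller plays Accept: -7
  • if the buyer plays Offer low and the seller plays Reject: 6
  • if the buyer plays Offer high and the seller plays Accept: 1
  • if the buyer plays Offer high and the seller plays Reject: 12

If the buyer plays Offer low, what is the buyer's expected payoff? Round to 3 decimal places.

-4.400

Take the expectation over the seller's reservation value, weighting each type's action by its prior probability.
E[Offer low] = 0.6·(-7) + 0.2·(-7) + 0.2·6 = (-4.2) + (-1.4) + 1.2 = -4.4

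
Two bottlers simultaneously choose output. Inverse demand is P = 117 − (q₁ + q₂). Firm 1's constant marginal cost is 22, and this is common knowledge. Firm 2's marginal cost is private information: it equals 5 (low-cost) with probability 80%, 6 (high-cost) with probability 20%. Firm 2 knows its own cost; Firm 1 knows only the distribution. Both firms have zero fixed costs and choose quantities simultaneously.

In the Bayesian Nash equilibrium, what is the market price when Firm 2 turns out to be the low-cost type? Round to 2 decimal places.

47.97

Type-c best response for Firm 2: q₂(c) = (117 − c)/2 − q₁/2.
Firm 1 maximizes expected profit; its first-order condition is 117 − 2q₁ − E[q₂] − 22 = 0.
Substituting E[q₂] and solving: E[c₂] = 5.2, so q₁ = (117 − 2·22 + 5.2)/3 = 26.0667.
q₂(low-cost) = 42.9667, so P = 117 − (26.0667 + 42.9667) = 47.9667.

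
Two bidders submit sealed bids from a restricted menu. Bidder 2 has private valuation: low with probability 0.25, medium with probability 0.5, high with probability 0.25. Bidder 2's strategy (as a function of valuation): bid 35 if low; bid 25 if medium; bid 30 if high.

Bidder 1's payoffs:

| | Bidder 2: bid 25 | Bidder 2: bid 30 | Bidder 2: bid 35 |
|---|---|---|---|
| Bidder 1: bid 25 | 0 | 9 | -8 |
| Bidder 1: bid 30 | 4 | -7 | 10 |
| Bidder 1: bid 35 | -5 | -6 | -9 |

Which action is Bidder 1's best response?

bid 30

E[bid 25] = 0.25·(-8) + 0.5·(0) + 0.25·(9) = 0.25
E[bid 30] = 0.25·(10) + 0.5·(4) + 0.25·(-7) = 2.75
E[bid 35] = 0.25·(-9) + 0.5·(-5) + 0.25·(-6) = -6.25
Best response: bid 30 (2.75 is the largest).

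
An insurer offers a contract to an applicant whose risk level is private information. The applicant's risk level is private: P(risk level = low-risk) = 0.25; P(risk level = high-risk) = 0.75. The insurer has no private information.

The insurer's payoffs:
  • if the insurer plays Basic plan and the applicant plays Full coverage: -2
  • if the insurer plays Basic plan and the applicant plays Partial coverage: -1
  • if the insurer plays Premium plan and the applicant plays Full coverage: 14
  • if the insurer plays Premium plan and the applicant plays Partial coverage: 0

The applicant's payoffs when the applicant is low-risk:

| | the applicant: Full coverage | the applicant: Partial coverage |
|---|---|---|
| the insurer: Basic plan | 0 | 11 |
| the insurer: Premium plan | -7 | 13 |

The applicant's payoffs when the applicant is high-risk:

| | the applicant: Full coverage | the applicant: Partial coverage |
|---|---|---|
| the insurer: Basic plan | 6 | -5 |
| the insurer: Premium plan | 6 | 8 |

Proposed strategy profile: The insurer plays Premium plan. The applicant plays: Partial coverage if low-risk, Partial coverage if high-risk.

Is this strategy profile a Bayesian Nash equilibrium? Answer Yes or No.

Yes

The insurer plays Premium plan: E[Premium plan] = 0.25·(0) + 0.75·(0) = 0; E[Basic plan] = -1. Best-responding. ✓
The applicant (risk level low-risk), facing Premium plan: Full coverage gives -7, Partial coverage gives 13. Proposed Partial coverage is best. ✓
The applicant (risk level high-risk), facing Premium plan: Full coverage gives 6, Partial coverage gives 8. Proposed Partial coverage is best. ✓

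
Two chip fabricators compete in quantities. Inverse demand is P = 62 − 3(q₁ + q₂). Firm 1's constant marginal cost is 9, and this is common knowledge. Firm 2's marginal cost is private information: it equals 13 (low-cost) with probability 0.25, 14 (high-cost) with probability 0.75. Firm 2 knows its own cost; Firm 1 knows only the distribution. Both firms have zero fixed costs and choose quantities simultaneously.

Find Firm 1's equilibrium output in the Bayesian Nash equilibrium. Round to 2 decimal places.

6.42

Type-c best response for Firm 2: q₂(c) = (62 − c)/6 − q₁/2.
Firm 1 maximizes expected profit; its first-order condition is 62 − 6q₁ − 3E[q₂] − 9 = 0.
Substituting E[q₂] and solving: E[c₂] = 13.75, so q₁ = (62 − 2·9 + 13.75)/9 = 6.41667.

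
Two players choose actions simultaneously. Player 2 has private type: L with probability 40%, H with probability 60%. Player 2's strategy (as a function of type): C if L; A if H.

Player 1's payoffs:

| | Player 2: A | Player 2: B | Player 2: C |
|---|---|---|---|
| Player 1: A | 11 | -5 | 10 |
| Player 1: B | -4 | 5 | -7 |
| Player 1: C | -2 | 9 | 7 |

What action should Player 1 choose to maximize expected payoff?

E[A] = 0.4·(10) + 0.6·(11) = 10.6
E[B] = 0.4·(-7) + 0.6·(-4) = -5.2
E[C] = 0.4·(7) + 0.6·(-2) = 1.6
Best response: A (10.6 is the largest).

A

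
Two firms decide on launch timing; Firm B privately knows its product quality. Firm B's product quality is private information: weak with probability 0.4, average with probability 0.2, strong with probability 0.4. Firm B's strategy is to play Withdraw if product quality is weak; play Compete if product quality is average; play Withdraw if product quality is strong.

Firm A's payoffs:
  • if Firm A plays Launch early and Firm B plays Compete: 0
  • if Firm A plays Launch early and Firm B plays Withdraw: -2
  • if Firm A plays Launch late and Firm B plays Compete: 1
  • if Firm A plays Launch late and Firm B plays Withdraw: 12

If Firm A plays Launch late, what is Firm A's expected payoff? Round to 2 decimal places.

9.80

Take the expectation over Firm B's product quality, weighting each type's action by its prior probability.
E[Launch late] = 0.4·12 + 0.2·1 + 0.4·12 = 4.8 + 0.2 + 4.8 = 9.8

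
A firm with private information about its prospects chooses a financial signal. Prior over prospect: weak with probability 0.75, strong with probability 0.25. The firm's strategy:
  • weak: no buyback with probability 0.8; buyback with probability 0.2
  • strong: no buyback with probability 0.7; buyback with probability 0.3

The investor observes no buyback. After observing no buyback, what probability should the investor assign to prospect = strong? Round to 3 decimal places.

0.226

P(no buyback) = 0.75·0.8 + 0.25·0.7 = 0.775
P(strong | no buyback) = (0.25·0.7) / 0.775 = 0.175 / 0.775 = 0.225806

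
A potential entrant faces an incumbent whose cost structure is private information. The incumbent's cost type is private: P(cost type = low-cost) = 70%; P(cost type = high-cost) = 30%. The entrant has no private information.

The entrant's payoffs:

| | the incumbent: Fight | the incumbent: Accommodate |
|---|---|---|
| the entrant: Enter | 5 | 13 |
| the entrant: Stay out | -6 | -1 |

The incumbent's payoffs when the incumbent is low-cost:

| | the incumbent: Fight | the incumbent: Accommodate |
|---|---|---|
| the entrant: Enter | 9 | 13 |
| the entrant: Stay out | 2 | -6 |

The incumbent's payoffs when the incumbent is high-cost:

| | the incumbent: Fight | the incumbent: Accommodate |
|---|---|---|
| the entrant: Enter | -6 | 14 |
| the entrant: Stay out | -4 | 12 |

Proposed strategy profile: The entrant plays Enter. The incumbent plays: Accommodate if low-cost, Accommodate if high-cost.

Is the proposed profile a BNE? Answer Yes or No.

The entrant plays Enter: E[Enter] = 0.7·(13) + 0.3·(13) = 13; E[Stay out] = -1. Best-responding. ✓
The incumbent (cost type low-cost), facing Enter: Fight gives 9, Accommodate gives 13. Proposed Accommodate is best. ✓
The incumbent (cost type high-cost), facing Enter: Fight gives -6, Accommodate gives 14. Proposed Accommodate is best. ✓

Yes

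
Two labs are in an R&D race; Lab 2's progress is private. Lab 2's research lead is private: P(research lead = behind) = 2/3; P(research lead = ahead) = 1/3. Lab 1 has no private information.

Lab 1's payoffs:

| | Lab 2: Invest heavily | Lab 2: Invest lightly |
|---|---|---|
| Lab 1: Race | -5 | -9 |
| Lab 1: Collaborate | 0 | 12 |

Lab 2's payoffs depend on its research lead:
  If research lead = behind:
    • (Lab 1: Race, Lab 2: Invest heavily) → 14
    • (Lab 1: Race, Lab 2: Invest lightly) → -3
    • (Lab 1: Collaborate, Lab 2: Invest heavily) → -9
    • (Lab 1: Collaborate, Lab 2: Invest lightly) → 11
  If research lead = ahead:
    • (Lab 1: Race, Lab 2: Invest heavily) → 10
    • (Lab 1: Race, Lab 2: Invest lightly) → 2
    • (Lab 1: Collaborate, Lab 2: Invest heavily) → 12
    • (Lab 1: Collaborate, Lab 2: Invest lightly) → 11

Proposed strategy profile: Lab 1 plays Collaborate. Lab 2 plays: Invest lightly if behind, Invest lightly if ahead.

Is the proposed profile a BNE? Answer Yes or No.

A profile is a BNE iff every type of every player is best-responding given beliefs about the other side.
Lab 1 plays Collaborate: E[Collaborate] = 2/3·(12) + 1/3·(12) = 12; E[Race] = -9. Best-responding. ✓
Lab 2 (research lead behind), facing Collaborate: Invest heavily gives -9, Invest lightly gives 11. Proposed Invest lightly is best. ✓
Lab 2 (research lead ahead), facing Collaborate: Invest heavily gives 12, Invest lightly gives 11. Proposed Invest lightly is not best — profitable deviation exists. ✗

No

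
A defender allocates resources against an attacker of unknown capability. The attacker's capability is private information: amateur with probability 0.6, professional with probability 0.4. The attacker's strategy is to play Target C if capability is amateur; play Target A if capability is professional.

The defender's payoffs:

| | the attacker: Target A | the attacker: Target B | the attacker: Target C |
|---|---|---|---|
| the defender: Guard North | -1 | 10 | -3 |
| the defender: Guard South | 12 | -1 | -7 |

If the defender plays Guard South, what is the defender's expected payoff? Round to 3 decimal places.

Take the expectation over the attacker's capability, weighting each type's action by its prior probability.
E[Guard South] = 0.6·(-7) + 0.4·12 = (-4.2) + 4.8 = 0.6

0.600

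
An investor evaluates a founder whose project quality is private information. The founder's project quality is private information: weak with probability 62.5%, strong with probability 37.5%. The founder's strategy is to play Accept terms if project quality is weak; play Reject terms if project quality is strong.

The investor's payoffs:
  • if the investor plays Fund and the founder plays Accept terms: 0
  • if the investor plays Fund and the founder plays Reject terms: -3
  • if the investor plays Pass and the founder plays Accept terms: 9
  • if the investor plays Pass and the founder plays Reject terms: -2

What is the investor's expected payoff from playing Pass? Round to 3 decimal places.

E[Pass] = 0.625·9 + 0.375·(-2) = 5.625 + (-0.75) = 4.875

4.875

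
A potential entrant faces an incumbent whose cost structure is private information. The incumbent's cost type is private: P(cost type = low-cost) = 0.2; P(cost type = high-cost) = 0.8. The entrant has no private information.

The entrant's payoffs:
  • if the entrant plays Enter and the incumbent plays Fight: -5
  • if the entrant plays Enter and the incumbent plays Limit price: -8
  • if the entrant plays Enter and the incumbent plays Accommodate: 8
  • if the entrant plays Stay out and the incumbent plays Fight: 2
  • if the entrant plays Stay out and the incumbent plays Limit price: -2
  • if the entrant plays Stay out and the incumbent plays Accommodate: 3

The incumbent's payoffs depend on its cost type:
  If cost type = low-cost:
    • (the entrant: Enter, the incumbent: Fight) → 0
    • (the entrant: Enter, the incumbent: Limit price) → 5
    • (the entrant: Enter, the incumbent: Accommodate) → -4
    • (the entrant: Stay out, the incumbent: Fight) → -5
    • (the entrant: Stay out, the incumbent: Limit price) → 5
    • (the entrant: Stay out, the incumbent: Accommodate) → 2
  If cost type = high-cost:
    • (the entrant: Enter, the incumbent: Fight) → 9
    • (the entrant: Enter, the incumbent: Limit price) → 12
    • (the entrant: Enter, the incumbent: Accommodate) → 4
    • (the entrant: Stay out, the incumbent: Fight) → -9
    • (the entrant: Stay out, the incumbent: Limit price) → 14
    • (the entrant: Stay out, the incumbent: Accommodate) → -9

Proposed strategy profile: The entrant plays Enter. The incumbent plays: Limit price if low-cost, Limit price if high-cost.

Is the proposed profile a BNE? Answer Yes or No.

The entrant plays Enter: E[Enter] = 0.2·(-8) + 0.8·(-8) = -8; E[Stay out] = -2. Not best-responding. ✗
The incumbent (cost type low-cost), facing Enter: Fight gives 0, Limit price gives 5, Accommodate gives -4. Proposed Limit price is best. ✓
The incumbent (cost type high-cost), facing Enter: Fight gives 9, Limit price gives 12, Accommodate gives 4. Proposed Limit price is best. ✓

No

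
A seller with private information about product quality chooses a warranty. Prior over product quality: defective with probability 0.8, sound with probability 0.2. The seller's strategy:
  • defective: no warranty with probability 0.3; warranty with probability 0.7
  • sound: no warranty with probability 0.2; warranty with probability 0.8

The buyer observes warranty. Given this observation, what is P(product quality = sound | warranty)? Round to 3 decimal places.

0.222

Apply Bayes' rule using the sender's strategy as the likelihood.
P(warranty) = 0.8·0.7 + 0.2·0.8 = 0.72
P(sound | warranty) = (0.2·0.8) / 0.72 = 0.16 / 0.72 = 0.222222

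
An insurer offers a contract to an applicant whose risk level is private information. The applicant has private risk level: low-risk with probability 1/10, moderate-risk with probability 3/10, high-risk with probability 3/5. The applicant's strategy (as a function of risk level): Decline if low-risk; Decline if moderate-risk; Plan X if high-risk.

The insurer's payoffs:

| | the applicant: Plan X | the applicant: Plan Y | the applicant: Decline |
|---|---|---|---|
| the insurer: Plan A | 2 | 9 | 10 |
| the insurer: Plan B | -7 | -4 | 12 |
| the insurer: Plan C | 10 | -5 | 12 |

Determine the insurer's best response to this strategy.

E[Plan A] = 1/10·(10) + 3/10·(10) + 3/5·(2) = 26/5
E[Plan B] = 1/10·(12) + 3/10·(12) + 3/5·(-7) = 3/5
E[Plan C] = 1/10·(12) + 3/10·(12) + 3/5·(10) = 54/5
Best response: Plan C (54/5 is the largest).

Plan C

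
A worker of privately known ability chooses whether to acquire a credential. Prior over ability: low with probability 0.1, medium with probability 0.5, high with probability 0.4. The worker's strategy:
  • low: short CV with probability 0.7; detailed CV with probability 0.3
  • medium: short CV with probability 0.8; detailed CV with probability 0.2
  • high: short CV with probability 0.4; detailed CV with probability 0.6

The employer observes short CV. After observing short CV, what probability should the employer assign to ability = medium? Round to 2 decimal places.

0.63

P(short CV) = 0.1·0.7 + 0.5·0.8 + 0.4·0.4 = 0.63
P(medium | short CV) = (0.5·0.8) / 0.63 = 0.4 / 0.63 = 0.634921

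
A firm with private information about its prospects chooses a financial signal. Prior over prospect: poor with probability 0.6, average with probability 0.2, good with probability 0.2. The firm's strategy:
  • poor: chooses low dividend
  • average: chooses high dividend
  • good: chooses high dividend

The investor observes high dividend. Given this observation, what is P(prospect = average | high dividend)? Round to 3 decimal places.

Apply Bayes' rule using the sender's strategy as the likelihood.
P(high dividend) = 0.6·0 + 0.2·1 + 0.2·1 = 0.4
P(average | high dividend) = (0.2·1) / 0.4 = 0.2 / 0.4 = 0.5

0.500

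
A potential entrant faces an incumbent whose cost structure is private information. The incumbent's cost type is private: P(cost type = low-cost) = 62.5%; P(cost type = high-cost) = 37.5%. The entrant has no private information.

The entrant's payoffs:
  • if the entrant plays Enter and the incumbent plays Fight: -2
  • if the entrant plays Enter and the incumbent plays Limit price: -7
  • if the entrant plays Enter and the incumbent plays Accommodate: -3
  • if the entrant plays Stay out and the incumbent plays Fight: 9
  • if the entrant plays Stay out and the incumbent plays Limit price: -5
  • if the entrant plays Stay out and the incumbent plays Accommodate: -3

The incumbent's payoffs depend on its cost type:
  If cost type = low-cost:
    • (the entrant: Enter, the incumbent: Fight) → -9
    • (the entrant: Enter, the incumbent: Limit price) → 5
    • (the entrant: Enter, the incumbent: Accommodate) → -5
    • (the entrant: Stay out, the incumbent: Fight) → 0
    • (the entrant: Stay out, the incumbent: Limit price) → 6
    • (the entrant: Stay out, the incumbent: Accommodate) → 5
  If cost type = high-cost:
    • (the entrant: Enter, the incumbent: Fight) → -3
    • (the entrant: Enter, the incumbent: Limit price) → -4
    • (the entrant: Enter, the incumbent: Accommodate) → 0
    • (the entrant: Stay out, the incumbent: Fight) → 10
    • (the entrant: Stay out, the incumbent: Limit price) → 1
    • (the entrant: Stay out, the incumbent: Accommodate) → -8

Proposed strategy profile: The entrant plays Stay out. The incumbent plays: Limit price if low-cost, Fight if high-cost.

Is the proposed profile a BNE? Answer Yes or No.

The entrant plays Stay out: E[Stay out] = 0.625·(-5) + 0.375·(9) = 0.25; E[Enter] = -5.125. Best-responding. ✓
The incumbent (cost type low-cost), facing Stay out: Fight gives 0, Limit price gives 6, Accommodate gives 5. Proposed Limit price is best. ✓
The incumbent (cost type high-cost), facing Stay out: Fight gives 10, Limit price gives 1, Accommodate gives -8. Proposed Fight is best. ✓

Yes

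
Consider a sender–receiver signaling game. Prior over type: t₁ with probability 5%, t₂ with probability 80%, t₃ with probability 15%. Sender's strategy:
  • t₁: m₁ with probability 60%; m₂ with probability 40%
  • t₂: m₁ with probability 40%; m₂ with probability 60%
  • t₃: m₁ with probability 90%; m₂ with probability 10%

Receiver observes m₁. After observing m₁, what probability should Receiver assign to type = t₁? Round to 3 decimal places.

0.062

P(m₁) = 0.05·0.6 + 0.8·0.4 + 0.15·0.9 = 0.485
P(t₁ | m₁) = (0.05·0.6) / 0.485 = 0.03 / 0.485 = 0.0618557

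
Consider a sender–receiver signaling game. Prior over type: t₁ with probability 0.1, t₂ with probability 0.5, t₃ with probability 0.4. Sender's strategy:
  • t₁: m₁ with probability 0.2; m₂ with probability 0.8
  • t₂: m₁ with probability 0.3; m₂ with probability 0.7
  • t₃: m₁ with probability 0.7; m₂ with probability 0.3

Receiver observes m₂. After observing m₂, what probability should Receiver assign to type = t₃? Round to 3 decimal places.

P(m₂) = 0.1·0.8 + 0.5·0.7 + 0.4·0.3 = 0.55
P(t₃ | m₂) = (0.4·0.3) / 0.55 = 0.12 / 0.55 = 0.218182

0.218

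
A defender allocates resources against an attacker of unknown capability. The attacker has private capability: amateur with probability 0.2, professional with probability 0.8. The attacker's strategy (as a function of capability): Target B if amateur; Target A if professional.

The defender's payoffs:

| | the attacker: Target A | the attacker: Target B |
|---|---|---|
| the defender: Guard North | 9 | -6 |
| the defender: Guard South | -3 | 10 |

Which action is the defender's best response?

Guard North

Compute the defender's expected payoff for each action, taking the expectation over the attacker's type.
E[Guard North] = 0.2·(-6) + 0.8·(9) = 6
E[Guard South] = 0.2·(10) + 0.8·(-3) = -0.4
Best response: Guard North (6 is the largest).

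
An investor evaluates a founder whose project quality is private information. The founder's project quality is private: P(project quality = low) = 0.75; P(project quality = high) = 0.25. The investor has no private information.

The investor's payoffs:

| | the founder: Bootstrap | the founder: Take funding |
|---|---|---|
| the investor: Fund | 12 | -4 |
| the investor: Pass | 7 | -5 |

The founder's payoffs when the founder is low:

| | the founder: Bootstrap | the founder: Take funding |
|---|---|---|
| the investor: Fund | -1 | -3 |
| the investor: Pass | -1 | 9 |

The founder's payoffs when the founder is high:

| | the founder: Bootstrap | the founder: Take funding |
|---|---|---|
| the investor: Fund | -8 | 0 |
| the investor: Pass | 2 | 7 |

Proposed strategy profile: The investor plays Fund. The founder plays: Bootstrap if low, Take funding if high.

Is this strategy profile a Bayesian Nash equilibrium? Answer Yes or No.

A profile is a BNE iff every type of every player is best-responding given beliefs about the other side.
The investor plays Fund: E[Fund] = 0.75·(12) + 0.25·(-4) = 8; E[Pass] = 4. Best-responding. ✓
The founder (project quality low), facing Fund: Bootstrap gives -1, Take funding gives -3. Proposed Bootstrap is best. ✓
The founder (project quality high), facing Fund: Bootstrap gives -8, Take funding gives 0. Proposed Take funding is best. ✓

Yes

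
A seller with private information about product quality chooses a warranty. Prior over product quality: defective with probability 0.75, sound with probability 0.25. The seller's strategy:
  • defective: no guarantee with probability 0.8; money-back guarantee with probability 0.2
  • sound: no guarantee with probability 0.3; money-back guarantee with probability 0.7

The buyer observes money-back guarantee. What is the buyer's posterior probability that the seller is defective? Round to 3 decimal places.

Apply Bayes' rule using the sender's strategy as the likelihood.
P(money-back guarantee) = 0.75·0.2 + 0.25·0.7 = 0.325
P(defective | money-back guarantee) = (0.75·0.2) / 0.325 = 0.15 / 0.325 = 0.461538

0.462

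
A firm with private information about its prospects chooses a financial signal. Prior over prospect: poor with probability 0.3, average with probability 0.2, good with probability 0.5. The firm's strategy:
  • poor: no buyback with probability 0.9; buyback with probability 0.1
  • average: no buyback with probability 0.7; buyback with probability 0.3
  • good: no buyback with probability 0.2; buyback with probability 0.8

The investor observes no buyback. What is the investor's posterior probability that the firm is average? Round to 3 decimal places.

P(no buyback) = 0.3·0.9 + 0.2·0.7 + 0.5·0.2 = 0.51
P(average | no buyback) = (0.2·0.7) / 0.51 = 0.14 / 0.51 = 0.27451

0.275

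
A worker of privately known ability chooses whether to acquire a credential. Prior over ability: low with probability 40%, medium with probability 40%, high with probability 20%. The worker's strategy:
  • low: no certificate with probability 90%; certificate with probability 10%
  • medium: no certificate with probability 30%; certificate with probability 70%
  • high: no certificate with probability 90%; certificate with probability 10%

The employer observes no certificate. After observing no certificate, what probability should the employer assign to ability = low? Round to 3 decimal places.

P(no certificate) = 0.4·0.9 + 0.4·0.3 + 0.2·0.9 = 0.66
P(low | no certificate) = (0.4·0.9) / 0.66 = 0.36 / 0.66 = 0.545455

0.545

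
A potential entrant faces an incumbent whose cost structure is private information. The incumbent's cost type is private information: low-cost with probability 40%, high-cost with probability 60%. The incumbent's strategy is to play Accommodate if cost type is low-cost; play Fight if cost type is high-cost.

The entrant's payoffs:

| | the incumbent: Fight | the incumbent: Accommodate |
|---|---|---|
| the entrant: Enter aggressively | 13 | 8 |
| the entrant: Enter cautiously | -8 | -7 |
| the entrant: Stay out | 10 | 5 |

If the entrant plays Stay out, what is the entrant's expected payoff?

Take the expectation over the incumbent's cost type, weighting each type's action by its prior probability.
E[Stay out] = 0.4·5 + 0.6·10 = 2 + 6 = 8

8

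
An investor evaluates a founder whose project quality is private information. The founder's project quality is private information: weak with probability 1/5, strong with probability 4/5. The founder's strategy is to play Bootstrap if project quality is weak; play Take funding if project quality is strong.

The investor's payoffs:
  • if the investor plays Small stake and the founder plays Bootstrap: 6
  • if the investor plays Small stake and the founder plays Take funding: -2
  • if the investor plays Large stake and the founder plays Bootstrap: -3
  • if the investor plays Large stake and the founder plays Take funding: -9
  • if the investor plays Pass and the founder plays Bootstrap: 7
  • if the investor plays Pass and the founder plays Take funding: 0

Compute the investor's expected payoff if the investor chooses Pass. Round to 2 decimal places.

Take the expectation over the founder's project quality, weighting each type's action by its prior probability.
E[Pass] = 1/5·7 + 4/5·0 = 7/5 + 0 = 7/5

1.40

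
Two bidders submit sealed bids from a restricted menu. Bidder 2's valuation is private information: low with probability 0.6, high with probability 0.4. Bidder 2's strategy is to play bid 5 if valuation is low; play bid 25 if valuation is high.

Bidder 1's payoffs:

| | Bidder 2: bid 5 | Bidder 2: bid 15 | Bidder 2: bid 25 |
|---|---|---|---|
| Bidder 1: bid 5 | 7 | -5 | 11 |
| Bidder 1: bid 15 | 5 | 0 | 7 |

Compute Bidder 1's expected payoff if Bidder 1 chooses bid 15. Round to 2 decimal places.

Take the expectation over Bidder 2's valuation, weighting each type's action by its prior probability.
E[bid 15] = 0.6·5 + 0.4·7 = 3 + 2.8 = 5.8

5.80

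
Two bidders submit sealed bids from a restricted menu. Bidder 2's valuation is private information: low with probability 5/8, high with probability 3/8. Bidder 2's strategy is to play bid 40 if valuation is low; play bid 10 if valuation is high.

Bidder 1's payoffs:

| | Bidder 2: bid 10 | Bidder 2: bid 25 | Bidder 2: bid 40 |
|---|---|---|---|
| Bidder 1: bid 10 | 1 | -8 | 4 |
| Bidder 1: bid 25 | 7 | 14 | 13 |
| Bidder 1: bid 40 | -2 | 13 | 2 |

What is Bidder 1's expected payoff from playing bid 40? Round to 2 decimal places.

0.50

Take the expectation over Bidder 2's valuation, weighting each type's action by its prior probability.
E[bid 40] = 5/8·2 + 3/8·(-2) = 5/4 + (-3/4) = 1/2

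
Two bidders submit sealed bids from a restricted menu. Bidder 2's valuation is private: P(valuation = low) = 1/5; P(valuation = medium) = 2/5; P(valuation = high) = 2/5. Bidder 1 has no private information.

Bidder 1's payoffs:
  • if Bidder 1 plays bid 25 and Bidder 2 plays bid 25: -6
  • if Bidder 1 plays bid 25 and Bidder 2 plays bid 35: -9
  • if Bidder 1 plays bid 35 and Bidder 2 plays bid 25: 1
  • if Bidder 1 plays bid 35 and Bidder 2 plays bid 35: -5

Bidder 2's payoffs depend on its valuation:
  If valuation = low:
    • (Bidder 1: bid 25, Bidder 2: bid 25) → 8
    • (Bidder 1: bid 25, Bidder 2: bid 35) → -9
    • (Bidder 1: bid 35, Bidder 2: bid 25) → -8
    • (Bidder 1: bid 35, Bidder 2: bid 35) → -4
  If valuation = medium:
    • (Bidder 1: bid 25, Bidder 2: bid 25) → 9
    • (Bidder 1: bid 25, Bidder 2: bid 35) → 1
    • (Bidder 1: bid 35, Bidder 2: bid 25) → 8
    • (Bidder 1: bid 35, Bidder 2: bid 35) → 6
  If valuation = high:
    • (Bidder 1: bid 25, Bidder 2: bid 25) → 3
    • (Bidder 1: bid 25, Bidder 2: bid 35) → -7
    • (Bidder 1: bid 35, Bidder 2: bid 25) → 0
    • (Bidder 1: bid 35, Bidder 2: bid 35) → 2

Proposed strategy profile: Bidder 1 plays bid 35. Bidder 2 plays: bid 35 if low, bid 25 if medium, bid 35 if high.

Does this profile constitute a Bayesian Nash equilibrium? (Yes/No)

Yes

A profile is a BNE iff every type of every player is best-responding given beliefs about the other side.
Bidder 1 plays bid 35: E[bid 35] = 1/5·(-5) + 2/5·(1) + 2/5·(-5) = -13/5; E[bid 25] = -39/5. Best-responding. ✓
Bidder 2 (valuation low), facing bid 35: bid 25 gives -8, bid 35 gives -4. Proposed bid 35 is best. ✓
Bidder 2 (valuation medium), facing bid 35: bid 25 gives 8, bid 35 gives 6. Proposed bid 25 is best. ✓
Bidder 2 (valuation high), facing bid 35: bid 25 gives 0, bid 35 gives 2. Proposed bid 35 is best. ✓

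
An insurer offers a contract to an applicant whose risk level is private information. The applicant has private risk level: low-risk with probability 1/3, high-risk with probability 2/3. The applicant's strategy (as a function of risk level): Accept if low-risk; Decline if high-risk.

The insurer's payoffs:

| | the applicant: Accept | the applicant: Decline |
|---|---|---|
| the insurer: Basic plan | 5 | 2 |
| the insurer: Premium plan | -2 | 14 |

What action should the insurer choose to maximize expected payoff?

Premium plan

Compute the insurer's expected payoff for each action, taking the expectation over the applicant's type.
E[Basic plan] = 1/3·(5) + 2/3·(2) = 3
E[Premium plan] = 1/3·(-2) + 2/3·(14) = 26/3
Best response: Premium plan (26/3 is the largest).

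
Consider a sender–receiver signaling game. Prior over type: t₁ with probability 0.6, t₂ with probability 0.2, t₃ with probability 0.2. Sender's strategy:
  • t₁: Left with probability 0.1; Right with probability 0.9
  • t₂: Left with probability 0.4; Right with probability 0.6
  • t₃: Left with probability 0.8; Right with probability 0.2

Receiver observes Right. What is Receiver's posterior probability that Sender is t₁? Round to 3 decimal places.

P(Right) = 0.6·0.9 + 0.2·0.6 + 0.2·0.2 = 0.7
P(t₁ | Right) = (0.6·0.9) / 0.7 = 0.54 / 0.7 = 0.771429

0.771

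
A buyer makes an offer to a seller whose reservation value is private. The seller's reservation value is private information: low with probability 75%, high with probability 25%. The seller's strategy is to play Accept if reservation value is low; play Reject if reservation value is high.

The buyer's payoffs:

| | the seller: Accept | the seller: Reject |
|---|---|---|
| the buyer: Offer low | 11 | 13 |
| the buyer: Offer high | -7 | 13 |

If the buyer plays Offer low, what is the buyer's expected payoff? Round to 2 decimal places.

E[Offer low] = 0.75·11 + 0.25·13 = 8.25 + 3.25 = 11.5

11.50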